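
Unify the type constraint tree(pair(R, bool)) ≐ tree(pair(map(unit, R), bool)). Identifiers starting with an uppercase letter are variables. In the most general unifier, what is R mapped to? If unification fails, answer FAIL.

FAIL

Decompose tree/1: pair(R, bool) ≐ pair(map(unit, R), bool).
Decompose pair/2: R ≐ map(unit, R),  bool ≐ bool.
Occurs check fails: R occurs in map(unit, R); the equation R ≐ map(unit, R) has no finite solution.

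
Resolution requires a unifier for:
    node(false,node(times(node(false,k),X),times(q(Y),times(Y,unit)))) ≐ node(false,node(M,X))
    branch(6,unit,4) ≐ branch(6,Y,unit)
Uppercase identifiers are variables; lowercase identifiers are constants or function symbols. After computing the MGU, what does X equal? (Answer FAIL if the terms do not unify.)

FAIL

Decompose node/2: false ≐ false,  node(times(node(false,k),X),times(q(Y),times(Y,unit))) ≐ node(M,X).
Delete trivial equation false ≐ false.
Decompose node/2: times(node(false,k),X) ≐ M,  times(q(Y),times(Y,unit)) ≐ X.
Bind M := times(node(false,k),X); no other remaining equation mentions M.
Bind X := times(q(Y),times(Y,unit)); no other remaining equation mentions X. Substituting into the earlier binding gives M := times(node(false,k),times(q(Y),times(Y,unit))).
Decompose branch/3: 6 ≐ 6,  unit ≐ Y,  4 ≐ unit.
Delete trivial equation 6 ≐ 6.
Bind Y := unit; no other remaining equation mentions Y. Substituting into the earlier bindings gives M := times(node(false,k),times(q(unit),times(unit,unit))), X := times(q(unit),times(unit,unit)).
Clash: constants 4 and unit differ; no unifier exists.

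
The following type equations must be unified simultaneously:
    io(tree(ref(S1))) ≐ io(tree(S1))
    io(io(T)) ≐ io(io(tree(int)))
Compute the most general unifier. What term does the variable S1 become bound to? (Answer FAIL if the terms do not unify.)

Decompose io/1: tree(ref(S1)) ≐ tree(S1).
Decompose tree/1: ref(S1) ≐ S1.
Occurs check fails: S1 occurs in ref(S1); the equation S1 ≐ ref(S1) has no finite solution.

FAIL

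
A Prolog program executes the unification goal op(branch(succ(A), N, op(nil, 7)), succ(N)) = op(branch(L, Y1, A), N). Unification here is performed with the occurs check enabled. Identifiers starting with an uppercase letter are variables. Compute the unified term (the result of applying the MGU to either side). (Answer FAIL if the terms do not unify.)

Decompose op/2: branch(succ(A), N, op(nil, 7)) = branch(L, Y1, A),  succ(N) = N.
Decompose branch/3: succ(A) = L,  N = Y1,  op(nil, 7) = A.
Bind L := succ(A); no other remaining equation mentions L.
Bind N := Y1; substituting into the one remaining equation that mentions N gives: succ(Y1) = Y1.
Bind A := op(nil, 7); no other remaining equation mentions A. Substituting into the earlier binding gives L := succ(op(nil, 7)).
Occurs check fails: Y1 occurs in succ(Y1); the equation Y1 = succ(Y1) has no finite solution.

FAIL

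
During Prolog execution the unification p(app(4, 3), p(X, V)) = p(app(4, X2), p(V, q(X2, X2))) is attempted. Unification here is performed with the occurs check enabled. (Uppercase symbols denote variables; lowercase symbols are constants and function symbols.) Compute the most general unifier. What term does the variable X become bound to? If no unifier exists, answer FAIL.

q(3, 3)

Decompose p/2: app(4, 3) = app(4, X2),  p(X, V) = p(V, q(X2, X2)).
Decompose app/2: 4 = 4,  3 = X2.
Delete trivial equation 4 = 4.
Bind X2 := 3; substituting into the remaining equation gives: p(X, V) = p(V, q(3, 3)).
Decompose p/2: X = V,  V = q(3, 3).
Bind X := V; no other remaining equation mentions X.
Bind V := q(3, 3). Substituting into the earlier binding gives X := q(3, 3).
MGU = { X2 = 3, X = q(3, 3), V = q(3, 3) }, so X = q(3, 3).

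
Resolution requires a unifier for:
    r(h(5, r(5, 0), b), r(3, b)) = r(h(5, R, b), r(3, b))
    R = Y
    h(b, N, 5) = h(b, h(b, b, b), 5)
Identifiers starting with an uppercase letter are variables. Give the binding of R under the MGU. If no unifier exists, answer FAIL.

Decompose r/2: h(5, r(5, 0), b) = h(5, R, b),  r(3, b) = r(3, b).
Decompose h/3: 5 = 5,  r(5, 0) = R,  b = b.
Delete trivial equation 5 = 5.
Bind R := r(5, 0); substituting into the one remaining equation that mentions R gives: r(5, 0) = Y.
Delete trivial equation b = b.
Delete trivial equation r(3, b) = r(3, b).
Bind Y := r(5, 0); no other remaining equation mentions Y.
Decompose h/3: b = b,  N = h(b, b, b),  5 = 5.
Delete trivial equation b = b.
Bind N := h(b, b, b); no other remaining equation mentions N.
Delete trivial equation 5 = 5.
MGU = { R := r(5, 0), Y := r(5, 0), N := h(b, b, b) }, so R := r(5, 0).

r(5, 0)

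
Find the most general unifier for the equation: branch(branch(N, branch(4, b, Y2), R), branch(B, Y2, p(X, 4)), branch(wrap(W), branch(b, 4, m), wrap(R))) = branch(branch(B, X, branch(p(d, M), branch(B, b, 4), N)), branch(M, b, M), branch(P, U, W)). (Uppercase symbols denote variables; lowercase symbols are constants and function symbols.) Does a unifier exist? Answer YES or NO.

YES

Decompose branch/3: branch(N, branch(4, b, Y2), R) = branch(B, X, branch(p(d, M), branch(B, b, 4), N)),  branch(B, Y2, p(X, 4)) = branch(M, b, M),  branch(wrap(W), branch(b, 4, m), wrap(R)) = branch(P, U, W).
Decompose branch/3: N = B,  branch(4, b, Y2) = X,  R = branch(p(d, M), branch(B, b, 4), N).
Bind N := B; substituting into the one remaining equation that mentions N gives: R = branch(p(d, M), branch(B, b, 4), B).
Bind X := branch(4, b, Y2); substituting into the one remaining equation that mentions X gives: branch(B, Y2, p(branch(4, b, Y2), 4)) = branch(M, b, M).
Bind R := branch(p(d, M), branch(B, b, 4), B); substituting into the one remaining equation that mentions R gives: branch(wrap(W), branch(b, 4, m), wrap(branch(p(d, M), branch(B, b, 4), B))) = branch(P, U, W).
Decompose branch/3: B = M,  Y2 = b,  p(branch(4, b, Y2), 4) = M.
Bind B := M; substituting into the one remaining equation that mentions B gives: branch(wrap(W), branch(b, 4, m), wrap(branch(p(d, M), branch(M, b, 4), M))) = branch(P, U, W). Substituting into the earlier bindings gives N := M, R := branch(p(d, M), branch(M, b, 4), M).
Bind Y2 := b; substituting into the one remaining equation that mentions Y2 gives: p(branch(4, b, b), 4) = M. Substituting into the earlier binding gives X := branch(4, b, b).
Bind M := p(branch(4, b, b), 4); substituting into the remaining equation gives: branch(wrap(W), branch(b, 4, m), wrap(branch(p(d, p(branch(4, b, b), 4)), branch(p(branch(4, b, b), 4), b, 4), p(branch(4, b, b), 4)))) = branch(P, U, W). Substituting into the earlier bindings gives N := p(branch(4, b, b), 4), R := branch(p(d, p(branch(4, b, b), 4)), branch(p(branch(4, b, b), 4), b, 4), p(branch(4, b, b), 4)), B := p(branch(4, b, b), 4).
Decompose branch/3: wrap(W) = P,  branch(b, 4, m) = U,  wrap(branch(p(d, p(branch(4, b, b), 4)), branch(p(branch(4, b, b), 4), b, 4), p(branch(4, b, b), 4))) = W.
Bind P := wrap(W); no other remaining equation mentions P.
Bind U := branch(b, 4, m); no other remaining equation mentions U.
Bind W := wrap(branch(p(d, p(branch(4, b, b), 4)), branch(p(branch(4, b, b), 4), b, 4), p(branch(4, b, b), 4))). Substituting into the earlier binding gives P := wrap(wrap(branch(p(d, p(branch(4, b, b), 4)), branch(p(branch(4, b, b), 4), b, 4), p(branch(4, b, b), 4)))).
No equations remain and no clash or occurs-check failure arose, so a unifier exists.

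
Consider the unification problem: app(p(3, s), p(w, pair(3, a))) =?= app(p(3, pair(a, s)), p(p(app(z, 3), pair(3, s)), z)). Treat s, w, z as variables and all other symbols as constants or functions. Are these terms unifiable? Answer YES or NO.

NO

Decompose app/2: p(3, s) =?= p(3, pair(a, s)),  p(w, pair(3, a)) =?= p(p(app(z, 3), pair(3, s)), z).
Decompose p/2: 3 =?= 3,  s =?= pair(a, s).
Delete trivial equation 3 =?= 3.
Occurs check fails: s occurs in pair(a, s); the equation s =?= pair(a, s) has no finite solution.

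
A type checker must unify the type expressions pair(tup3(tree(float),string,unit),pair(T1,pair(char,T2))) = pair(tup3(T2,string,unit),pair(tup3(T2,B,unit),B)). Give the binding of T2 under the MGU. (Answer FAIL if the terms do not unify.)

Decompose pair/2: tup3(tree(float),string,unit) = tup3(T2,string,unit),  pair(T1,pair(char,T2)) = pair(tup3(T2,B,unit),B).
Decompose tup3/3: tree(float) = T2,  string = string,  unit = unit.
Bind T2 := tree(float); substituting into the one remaining equation that mentions T2 gives: pair(T1,pair(char,tree(float))) = pair(tup3(tree(float),B,unit),B).
Delete trivial equation string = string.
Delete trivial equation unit = unit.
Decompose pair/2: T1 = tup3(tree(float),B,unit),  pair(char,tree(float)) = B.
Bind T1 := tup3(tree(float),B,unit); no other remaining equation mentions T1.
Bind B := pair(char,tree(float)). Substituting into the earlier binding gives T1 := tup3(tree(float),pair(char,tree(float)),unit).
MGU = { T2 -> tree(float), T1 -> tup3(tree(float),pair(char,tree(float)),unit), B -> pair(char,tree(float)) }, so T2 -> tree(float).

tree(float)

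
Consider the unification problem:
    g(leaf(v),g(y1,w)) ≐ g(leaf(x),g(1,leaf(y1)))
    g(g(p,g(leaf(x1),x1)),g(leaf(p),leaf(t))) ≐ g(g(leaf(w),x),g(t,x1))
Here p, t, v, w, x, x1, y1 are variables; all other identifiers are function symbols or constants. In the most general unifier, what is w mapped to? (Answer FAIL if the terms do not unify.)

leaf(1)

Decompose g/2: leaf(v) ≐ leaf(x),  g(y1,w) ≐ g(1,leaf(y1)).
Decompose leaf/1: v ≐ x.
Bind v := x; no other remaining equation mentions v.
Decompose g/2: y1 ≐ 1,  w ≐ leaf(y1).
Bind y1 := 1; substituting into the one remaining equation that mentions y1 gives: w ≐ leaf(1).
Bind w := leaf(1); substituting into the remaining equation gives: g(g(p,g(leaf(x1),x1)),g(leaf(p),leaf(t))) ≐ g(g(leaf(leaf(1)),x),g(t,x1)).
Decompose g/2: g(p,g(leaf(x1),x1)) ≐ g(leaf(leaf(1)),x),  g(leaf(p),leaf(t)) ≐ g(t,x1).
Decompose g/2: p ≐ leaf(leaf(1)),  g(leaf(x1),x1) ≐ x.
Bind p := leaf(leaf(1)); substituting into the one remaining equation that mentions p gives: g(leaf(leaf(leaf(1))),leaf(t)) ≐ g(t,x1).
Bind x := g(leaf(x1),x1); no other remaining equation mentions x. Substituting into the earlier binding gives v := g(leaf(x1),x1).
Decompose g/2: leaf(leaf(leaf(1))) ≐ t,  leaf(t) ≐ x1.
Bind t := leaf(leaf(leaf(1))); substituting into the remaining equation gives: leaf(leaf(leaf(leaf(1)))) ≐ x1.
Bind x1 := leaf(leaf(leaf(leaf(1)))). Substituting into the earlier bindings gives v := g(leaf(leaf(leaf(leaf(leaf(1))))),leaf(leaf(leaf(leaf(1))))), x := g(leaf(leaf(leaf(leaf(leaf(1))))),leaf(leaf(leaf(leaf(1))))).
MGU = { v := g(leaf(leaf(leaf(leaf(leaf(1))))),leaf(leaf(leaf(leaf(1))))), y1 := 1, w := leaf(1), p := leaf(leaf(1)), x := g(leaf(leaf(leaf(leaf(leaf(1))))),leaf(leaf(leaf(leaf(1))))), t := leaf(leaf(leaf(1))), x1 := leaf(leaf(leaf(leaf(1)))) }, so w := leaf(1).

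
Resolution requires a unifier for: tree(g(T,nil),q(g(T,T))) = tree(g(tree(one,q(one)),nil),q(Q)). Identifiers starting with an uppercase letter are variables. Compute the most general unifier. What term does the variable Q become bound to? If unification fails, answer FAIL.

g(tree(one,q(one)),tree(one,q(one)))

Decompose tree/2: g(T,nil) = g(tree(one,q(one)),nil),  q(g(T,T)) = q(Q).
Decompose g/2: T = tree(one,q(one)),  nil = nil.
Bind T := tree(one,q(one)); substituting into the one remaining equation that mentions T gives: q(g(tree(one,q(one)),tree(one,q(one)))) = q(Q).
Delete trivial equation nil = nil.
Decompose q/1: g(tree(one,q(one)),tree(one,q(one))) = Q.
Bind Q := g(tree(one,q(one)),tree(one,q(one))).
MGU = { T -> tree(one,q(one)), Q -> g(tree(one,q(one)),tree(one,q(one))) }, so Q -> g(tree(one,q(one)),tree(one,q(one))).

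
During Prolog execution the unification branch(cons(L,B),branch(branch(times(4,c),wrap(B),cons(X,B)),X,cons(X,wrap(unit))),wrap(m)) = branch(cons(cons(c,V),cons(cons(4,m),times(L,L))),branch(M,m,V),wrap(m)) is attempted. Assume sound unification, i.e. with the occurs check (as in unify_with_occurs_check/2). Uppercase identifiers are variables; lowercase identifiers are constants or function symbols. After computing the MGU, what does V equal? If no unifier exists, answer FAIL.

cons(m,wrap(unit))

Decompose branch/3: cons(L,B) = cons(cons(c,V),cons(cons(4,m),times(L,L))),  branch(branch(times(4,c),wrap(B),cons(X,B)),X,cons(X,wrap(unit))) = branch(M,m,V),  wrap(m) = wrap(m).
Decompose cons/2: L = cons(c,V),  B = cons(cons(4,m),times(L,L)).
Bind L := cons(c,V); substituting into the one remaining equation that mentions L gives: B = cons(cons(4,m),times(cons(c,V),cons(c,V))).
Bind B := cons(cons(4,m),times(cons(c,V),cons(c,V))); substituting into the one remaining equation that mentions B gives: branch(branch(times(4,c),wrap(cons(cons(4,m),times(cons(c,V),cons(c,V)))),cons(X,cons(cons(4,m),times(cons(c,V),cons(c,V))))),X,cons(X,wrap(unit))) = branch(M,m,V).
Decompose branch/3: branch(times(4,c),wrap(cons(cons(4,m),times(cons(c,V),cons(c,V)))),cons(X,cons(cons(4,m),times(cons(c,V),cons(c,V))))) = M,  X = m,  cons(X,wrap(unit)) = V.
Bind M := branch(times(4,c),wrap(cons(cons(4,m),times(cons(c,V),cons(c,V)))),cons(X,cons(cons(4,m),times(cons(c,V),cons(c,V))))); no other remaining equation mentions M.
Bind X := m; substituting into the one remaining equation that mentions X gives: cons(m,wrap(unit)) = V. Substituting into the earlier binding gives M := branch(times(4,c),wrap(cons(cons(4,m),times(cons(c,V),cons(c,V)))),cons(m,cons(cons(4,m),times(cons(c,V),cons(c,V))))).
Bind V := cons(m,wrap(unit)); no other remaining equation mentions V. Substituting into the earlier bindings gives L := cons(c,cons(m,wrap(unit))), B := cons(cons(4,m),times(cons(c,cons(m,wrap(unit))),cons(c,cons(m,wrap(unit))))), M := branch(times(4,c),wrap(cons(cons(4,m),times(cons(c,cons(m,wrap(unit))),cons(c,cons(m,wrap(unit)))))),cons(m,cons(cons(4,m),times(cons(c,cons(m,wrap(unit))),cons(c,cons(m,wrap(unit))))))).
Delete trivial equation wrap(m) = wrap(m).
MGU = { L -> cons(c,cons(m,wrap(unit))), B -> cons(cons(4,m),times(cons(c,cons(m,wrap(unit))),cons(c,cons(m,wrap(unit))))), M -> branch(times(4,c),wrap(cons(cons(4,m),times(cons(c,cons(m,wrap(unit))),cons(c,cons(m,wrap(unit)))))),cons(m,cons(cons(4,m),times(cons(c,cons(m,wrap(unit))),cons(c,cons(m,wrap(unit))))))), X -> m, V -> cons(m,wrap(unit)) }, so V -> cons(m,wrap(unit)).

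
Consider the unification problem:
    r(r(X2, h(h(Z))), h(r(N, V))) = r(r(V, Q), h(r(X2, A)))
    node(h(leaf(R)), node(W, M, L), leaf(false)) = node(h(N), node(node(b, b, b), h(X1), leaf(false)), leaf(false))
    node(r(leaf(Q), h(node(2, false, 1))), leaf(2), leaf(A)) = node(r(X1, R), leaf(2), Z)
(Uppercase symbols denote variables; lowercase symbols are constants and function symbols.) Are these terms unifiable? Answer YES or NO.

Decompose r/2: r(X2, h(h(Z))) = r(V, Q),  h(r(N, V)) = h(r(X2, A)).
Decompose r/2: X2 = V,  h(h(Z)) = Q.
Bind X2 := V; substituting into the one remaining equation that mentions X2 gives: h(r(N, V)) = h(r(V, A)).
Bind Q := h(h(Z)); substituting into the one remaining equation that mentions Q gives: node(r(leaf(h(h(Z))), h(node(2, false, 1))), leaf(2), leaf(A)) = node(r(X1, R), leaf(2), Z).
Decompose h/1: r(N, V) = r(V, A).
Decompose r/2: N = V,  V = A.
Bind N := V; substituting into the one remaining equation that mentions N gives: node(h(leaf(R)), node(W, M, L), leaf(false)) = node(h(V), node(node(b, b, b), h(X1), leaf(false)), leaf(false)).
Bind V := A; substituting into the one remaining equation that mentions V gives: node(h(leaf(R)), node(W, M, L), leaf(false)) = node(h(A), node(node(b, b, b), h(X1), leaf(false)), leaf(false)). Substituting into the earlier bindings gives X2 := A, N := A.
Decompose node/3: h(leaf(R)) = h(A),  node(W, M, L) = node(node(b, b, b), h(X1), leaf(false)),  leaf(false) = leaf(false).
Decompose h/1: leaf(R) = A.
Bind A := leaf(R); substituting into the one remaining equation that mentions A gives: node(r(leaf(h(h(Z))), h(node(2, false, 1))), leaf(2), leaf(leaf(R))) = node(r(X1, R), leaf(2), Z). Substituting into the earlier bindings gives X2 := leaf(R), N := leaf(R), V := leaf(R).
Decompose node/3: W = node(b, b, b),  M = h(X1),  L = leaf(false).
Bind W := node(b, b, b); no other remaining equation mentions W.
Bind M := h(X1); no other remaining equation mentions M.
Bind L := leaf(false); no other remaining equation mentions L.
Delete trivial equation leaf(false) = leaf(false).
Decompose node/3: r(leaf(h(h(Z))), h(node(2, false, 1))) = r(X1, R),  leaf(2) = leaf(2),  leaf(leaf(R)) = Z.
Decompose r/2: leaf(h(h(Z))) = X1,  h(node(2, false, 1)) = R.
Bind X1 := leaf(h(h(Z))); no other remaining equation mentions X1. Substituting into the earlier binding gives M := h(leaf(h(h(Z)))).
Bind R := h(node(2, false, 1)); substituting into the one remaining equation that mentions R gives: leaf(leaf(h(node(2, false, 1)))) = Z. Substituting into the earlier bindings gives X2 := leaf(h(node(2, false, 1))), N := leaf(h(node(2, false, 1))), V := leaf(h(node(2, false, 1))), A := leaf(h(node(2, false, 1))).
Delete trivial equation leaf(2) = leaf(2).
Bind Z := leaf(leaf(h(node(2, false, 1)))). Substituting into the earlier bindings gives Q := h(h(leaf(leaf(h(node(2, false, 1)))))), M := h(leaf(h(h(leaf(leaf(h(node(2, false, 1)))))))), X1 := leaf(h(h(leaf(leaf(h(node(2, false, 1))))))).
No equations remain and no clash or occurs-check failure arose, so a unifier exists.

YES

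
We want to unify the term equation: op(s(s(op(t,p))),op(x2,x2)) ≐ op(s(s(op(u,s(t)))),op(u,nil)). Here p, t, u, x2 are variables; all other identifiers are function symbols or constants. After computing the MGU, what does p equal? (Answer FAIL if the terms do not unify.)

Decompose op/2: s(s(op(t,p))) ≐ s(s(op(u,s(t)))),  op(x2,x2) ≐ op(u,nil).
Decompose s/1: s(op(t,p)) ≐ s(op(u,s(t))).
Decompose s/1: op(t,p) ≐ op(u,s(t)).
Decompose op/2: t ≐ u,  p ≐ s(t).
Bind t := u; substituting into the one remaining equation that mentions t gives: p ≐ s(u).
Bind p := s(u); no other remaining equation mentions p.
Decompose op/2: x2 ≐ u,  x2 ≐ nil.
Bind x2 := u; substituting into the remaining equation gives: u ≐ nil.
Bind u := nil. Substituting into the earlier bindings gives t := nil, p := s(nil), x2 := nil.
MGU = { t -> nil, p -> s(nil), x2 -> nil, u -> nil }, so p -> s(nil).

s(nil)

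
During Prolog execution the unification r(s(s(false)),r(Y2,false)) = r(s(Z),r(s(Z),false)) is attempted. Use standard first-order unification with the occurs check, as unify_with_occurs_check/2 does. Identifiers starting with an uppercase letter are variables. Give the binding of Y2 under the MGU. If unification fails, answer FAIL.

s(s(false))

Decompose r/2: s(s(false)) = s(Z),  r(Y2,false) = r(s(Z),false).
Decompose s/1: s(false) = Z.
Bind Z := s(false); substituting into the remaining equation gives: r(Y2,false) = r(s(s(false)),false).
Decompose r/2: Y2 = s(s(false)),  false = false.
Bind Y2 := s(s(false)); no other remaining equation mentions Y2.
Delete trivial equation false = false.
MGU = { Z ↦ s(false), Y2 ↦ s(s(false)) }, so Y2 ↦ s(s(false)).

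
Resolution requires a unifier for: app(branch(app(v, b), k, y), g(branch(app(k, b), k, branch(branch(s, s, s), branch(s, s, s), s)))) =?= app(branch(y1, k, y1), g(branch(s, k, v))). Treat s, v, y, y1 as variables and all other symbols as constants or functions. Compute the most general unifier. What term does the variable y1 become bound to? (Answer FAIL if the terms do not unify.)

Decompose app/2: branch(app(v, b), k, y) =?= branch(y1, k, y1),  g(branch(app(k, b), k, branch(branch(s, s, s), branch(s, s, s), s))) =?= g(branch(s, k, v)).
Decompose branch/3: app(v, b) =?= y1,  k =?= k,  y =?= y1.
Bind y1 := app(v, b); substituting into the one remaining equation that mentions y1 gives: y =?= app(v, b).
Delete trivial equation k =?= k.
Bind y := app(v, b); no other remaining equation mentions y.
Decompose g/1: branch(app(k, b), k, branch(branch(s, s, s), branch(s, s, s), s)) =?= branch(s, k, v).
Decompose branch/3: app(k, b) =?= s,  k =?= k,  branch(branch(s, s, s), branch(s, s, s), s) =?= v.
Bind s := app(k, b); substituting into the one remaining equation that mentions s gives: branch(branch(app(k, b), app(k, b), app(k, b)), branch(app(k, b), app(k, b), app(k, b)), app(k, b)) =?= v.
Delete trivial equation k =?= k.
Bind v := branch(branch(app(k, b), app(k, b), app(k, b)), branch(app(k, b), app(k, b), app(k, b)), app(k, b)). Substituting into the earlier bindings gives y1 := app(branch(branch(app(k, b), app(k, b), app(k, b)), branch(app(k, b), app(k, b), app(k, b)), app(k, b)), b), y := app(branch(branch(app(k, b), app(k, b), app(k, b)), branch(app(k, b), app(k, b), app(k, b)), app(k, b)), b).
MGU = { y1 := app(branch(branch(app(k, b), app(k, b), app(k, b)), branch(app(k, b), app(k, b), app(k, b)), app(k, b)), b), y := app(branch(branch(app(k, b), app(k, b), app(k, b)), branch(app(k, b), app(k, b), app(k, b)), app(k, b)), b), s := app(k, b), v := branch(branch(app(k, b), app(k, b), app(k, b)), branch(app(k, b), app(k, b), app(k, b)), app(k, b)) }, so y1 := app(branch(branch(app(k, b), app(k, b), app(k, b)), branch(app(k, b), app(k, b), app(k, b)), app(k, b)), b).

app(branch(branch(app(k, b), app(k, b), app(k, b)), branch(app(k, b), app(k, b), app(k, b)), app(k, b)), b)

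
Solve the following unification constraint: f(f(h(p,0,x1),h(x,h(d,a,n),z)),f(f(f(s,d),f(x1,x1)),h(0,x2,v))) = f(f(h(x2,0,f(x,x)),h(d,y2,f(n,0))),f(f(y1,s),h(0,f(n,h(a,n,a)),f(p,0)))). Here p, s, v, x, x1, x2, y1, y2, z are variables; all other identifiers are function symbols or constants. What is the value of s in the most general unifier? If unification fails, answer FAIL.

Decompose f/2: f(h(p,0,x1),h(x,h(d,a,n),z)) = f(h(x2,0,f(x,x)),h(d,y2,f(n,0))),  f(f(f(s,d),f(x1,x1)),h(0,x2,v)) = f(f(y1,s),h(0,f(n,h(a,n,a)),f(p,0))).
Decompose f/2: h(p,0,x1) = h(x2,0,f(x,x)),  h(x,h(d,a,n),z) = h(d,y2,f(n,0)).
Decompose h/3: p = x2,  0 = 0,  x1 = f(x,x).
Bind p := x2; substituting into the one remaining equation that mentions p gives: f(f(f(s,d),f(x1,x1)),h(0,x2,v)) = f(f(y1,s),h(0,f(n,h(a,n,a)),f(x2,0))).
Delete trivial equation 0 = 0.
Bind x1 := f(x,x); substituting into the one remaining equation that mentions x1 gives: f(f(f(s,d),f(f(x,x),f(x,x))),h(0,x2,v)) = f(f(y1,s),h(0,f(n,h(a,n,a)),f(x2,0))).
Decompose h/3: x = d,  h(d,a,n) = y2,  z = f(n,0).
Bind x := d; substituting into the one remaining equation that mentions x gives: f(f(f(s,d),f(f(d,d),f(d,d))),h(0,x2,v)) = f(f(y1,s),h(0,f(n,h(a,n,a)),f(x2,0))). Substituting into the earlier binding gives x1 := f(d,d).
Bind y2 := h(d,a,n); no other remaining equation mentions y2.
Bind z := f(n,0); no other remaining equation mentions z.
Decompose f/2: f(f(s,d),f(f(d,d),f(d,d))) = f(y1,s),  h(0,x2,v) = h(0,f(n,h(a,n,a)),f(x2,0)).
Decompose f/2: f(s,d) = y1,  f(f(d,d),f(d,d)) = s.
Bind y1 := f(s,d); no other remaining equation mentions y1.
Bind s := f(f(d,d),f(d,d)); no other remaining equation mentions s. Substituting into the earlier binding gives y1 := f(f(f(d,d),f(d,d)),d).
Decompose h/3: 0 = 0,  x2 = f(n,h(a,n,a)),  v = f(x2,0).
Delete trivial equation 0 = 0.
Bind x2 := f(n,h(a,n,a)); substituting into the remaining equation gives: v = f(f(n,h(a,n,a)),0). Substituting into the earlier binding gives p := f(n,h(a,n,a)).
Bind v := f(f(n,h(a,n,a)),0).
MGU = { p -> f(n,h(a,n,a)), x1 -> f(d,d), x -> d, y2 -> h(d,a,n), z -> f(n,0), y1 -> f(f(f(d,d),f(d,d)),d), s -> f(f(d,d),f(d,d)), x2 -> f(n,h(a,n,a)), v -> f(f(n,h(a,n,a)),0) }, so s -> f(f(d,d),f(d,d)).

f(f(d,d),f(d,d))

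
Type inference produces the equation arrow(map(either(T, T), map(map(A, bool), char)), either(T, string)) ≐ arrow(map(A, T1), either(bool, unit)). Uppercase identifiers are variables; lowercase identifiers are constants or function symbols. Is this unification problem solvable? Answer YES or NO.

NO

Decompose arrow/2: map(either(T, T), map(map(A, bool), char)) ≐ map(A, T1),  either(T, string) ≐ either(bool, unit).
Decompose map/2: either(T, T) ≐ A,  map(map(A, bool), char) ≐ T1.
Bind A := either(T, T); substituting into the one remaining equation that mentions A gives: map(map(either(T, T), bool), char) ≐ T1.
Bind T1 := map(map(either(T, T), bool), char); no other remaining equation mentions T1.
Decompose either/2: T ≐ bool,  string ≐ unit.
Bind T := bool; no other remaining equation mentions T. Substituting into the earlier bindings gives A := either(bool, bool), T1 := map(map(either(bool, bool), bool), char).
Clash: constants string and unit differ; no unifier exists.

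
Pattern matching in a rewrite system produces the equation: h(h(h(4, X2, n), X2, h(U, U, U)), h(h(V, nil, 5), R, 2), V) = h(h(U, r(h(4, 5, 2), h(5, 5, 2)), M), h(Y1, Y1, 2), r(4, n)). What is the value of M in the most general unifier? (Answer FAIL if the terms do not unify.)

h(h(4, r(h(4, 5, 2), h(5, 5, 2)), n), h(4, r(h(4, 5, 2), h(5, 5, 2)), n), h(4, r(h(4, 5, 2), h(5, 5, 2)), n))

Decompose h/3: h(h(4, X2, n), X2, h(U, U, U)) = h(U, r(h(4, 5, 2), h(5, 5, 2)), M),  h(h(V, nil, 5), R, 2) = h(Y1, Y1, 2),  V = r(4, n).
Decompose h/3: h(4, X2, n) = U,  X2 = r(h(4, 5, 2), h(5, 5, 2)),  h(U, U, U) = M.
Bind U := h(4, X2, n); substituting into the one remaining equation that mentions U gives: h(h(4, X2, n), h(4, X2, n), h(4, X2, n)) = M.
Bind X2 := r(h(4, 5, 2), h(5, 5, 2)); substituting into the one remaining equation that mentions X2 gives: h(h(4, r(h(4, 5, 2), h(5, 5, 2)), n), h(4, r(h(4, 5, 2), h(5, 5, 2)), n), h(4, r(h(4, 5, 2), h(5, 5, 2)), n)) = M. Substituting into the earlier binding gives U := h(4, r(h(4, 5, 2), h(5, 5, 2)), n).
Bind M := h(h(4, r(h(4, 5, 2), h(5, 5, 2)), n), h(4, r(h(4, 5, 2), h(5, 5, 2)), n), h(4, r(h(4, 5, 2), h(5, 5, 2)), n)); no other remaining equation mentions M.
Decompose h/3: h(V, nil, 5) = Y1,  R = Y1,  2 = 2.
Bind Y1 := h(V, nil, 5); substituting into the one remaining equation that mentions Y1 gives: R = h(V, nil, 5).
Bind R := h(V, nil, 5); no other remaining equation mentions R.
Delete trivial equation 2 = 2.
Bind V := r(4, n). Substituting into the earlier bindings gives Y1 := h(r(4, n), nil, 5), R := h(r(4, n), nil, 5).
MGU = { U -> h(4, r(h(4, 5, 2), h(5, 5, 2)), n), X2 -> r(h(4, 5, 2), h(5, 5, 2)), M -> h(h(4, r(h(4, 5, 2), h(5, 5, 2)), n), h(4, r(h(4, 5, 2), h(5, 5, 2)), n), h(4, r(h(4, 5, 2), h(5, 5, 2)), n)), Y1 -> h(r(4, n), nil, 5), R -> h(r(4, n), nil, 5), V -> r(4, n) }, so M -> h(h(4, r(h(4, 5, 2), h(5, 5, 2)), n), h(4, r(h(4, 5, 2), h(5, 5, 2)), n), h(4, r(h(4, 5, 2), h(5, 5, 2)), n)).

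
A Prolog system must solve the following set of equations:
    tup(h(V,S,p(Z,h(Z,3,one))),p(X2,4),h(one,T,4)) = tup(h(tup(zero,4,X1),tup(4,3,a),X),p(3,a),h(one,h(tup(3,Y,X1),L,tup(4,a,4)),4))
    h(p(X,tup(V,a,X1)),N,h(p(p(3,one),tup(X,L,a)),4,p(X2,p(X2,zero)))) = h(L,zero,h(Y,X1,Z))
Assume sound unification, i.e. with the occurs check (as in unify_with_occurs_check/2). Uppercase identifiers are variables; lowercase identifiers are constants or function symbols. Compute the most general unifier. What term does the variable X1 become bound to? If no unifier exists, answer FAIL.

Decompose tup/3: h(V,S,p(Z,h(Z,3,one))) = h(tup(zero,4,X1),tup(4,3,a),X),  p(X2,4) = p(3,a),  h(one,T,4) = h(one,h(tup(3,Y,X1),L,tup(4,a,4)),4).
Decompose h/3: V = tup(zero,4,X1),  S = tup(4,3,a),  p(Z,h(Z,3,one)) = X.
Bind V := tup(zero,4,X1); substituting into the one remaining equation that mentions V gives: h(p(X,tup(tup(zero,4,X1),a,X1)),N,h(p(p(3,one),tup(X,L,a)),4,p(X2,p(X2,zero)))) = h(L,zero,h(Y,X1,Z)).
Bind S := tup(4,3,a); no other remaining equation mentions S.
Bind X := p(Z,h(Z,3,one)); substituting into the one remaining equation that mentions X gives: h(p(p(Z,h(Z,3,one)),tup(tup(zero,4,X1),a,X1)),N,h(p(p(3,one),tup(p(Z,h(Z,3,one)),L,a)),4,p(X2,p(X2,zero)))) = h(L,zero,h(Y,X1,Z)).
Decompose p/2: X2 = 3,  4 = a.
Bind X2 := 3; substituting into the one remaining equation that mentions X2 gives: h(p(p(Z,h(Z,3,one)),tup(tup(zero,4,X1),a,X1)),N,h(p(p(3,one),tup(p(Z,h(Z,3,one)),L,a)),4,p(3,p(3,zero)))) = h(L,zero,h(Y,X1,Z)).
Clash: constants 4 and a differ; no unifier exists.

FAIL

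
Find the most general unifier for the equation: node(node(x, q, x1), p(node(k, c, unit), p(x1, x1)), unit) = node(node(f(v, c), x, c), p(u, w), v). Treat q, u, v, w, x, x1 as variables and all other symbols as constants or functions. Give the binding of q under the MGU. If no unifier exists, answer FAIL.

Decompose node/3: node(x, q, x1) = node(f(v, c), x, c),  p(node(k, c, unit), p(x1, x1)) = p(u, w),  unit = v.
Decompose node/3: x = f(v, c),  q = x,  x1 = c.
Bind x := f(v, c); substituting into the one remaining equation that mentions x gives: q = f(v, c).
Bind q := f(v, c); no other remaining equation mentions q.
Bind x1 := c; substituting into the one remaining equation that mentions x1 gives: p(node(k, c, unit), p(c, c)) = p(u, w).
Decompose p/2: node(k, c, unit) = u,  p(c, c) = w.
Bind u := node(k, c, unit); no other remaining equation mentions u.
Bind w := p(c, c); no other remaining equation mentions w.
Bind v := unit. Substituting into the earlier bindings gives x := f(unit, c), q := f(unit, c).
MGU = { x -> f(unit, c), q -> f(unit, c), x1 -> c, u -> node(k, c, unit), w -> p(c, c), v -> unit }, so q -> f(unit, c).

f(unit, c)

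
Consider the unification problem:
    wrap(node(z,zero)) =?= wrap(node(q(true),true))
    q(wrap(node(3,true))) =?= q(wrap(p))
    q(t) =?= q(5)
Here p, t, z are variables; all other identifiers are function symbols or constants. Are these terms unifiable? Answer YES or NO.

NO

Decompose wrap/1: node(z,zero) =?= node(q(true),true).
Decompose node/2: z =?= q(true),  zero =?= true.
Bind z := q(true); no other remaining equation mentions z.
Clash: constants zero and true differ; no unifier exists.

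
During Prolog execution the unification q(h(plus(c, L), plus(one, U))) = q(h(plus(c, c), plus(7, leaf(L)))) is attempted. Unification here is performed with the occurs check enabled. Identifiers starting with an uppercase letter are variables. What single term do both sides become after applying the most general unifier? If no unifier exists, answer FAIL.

FAIL

Decompose q/1: h(plus(c, L), plus(one, U)) = h(plus(c, c), plus(7, leaf(L))).
Decompose h/2: plus(c, L) = plus(c, c),  plus(one, U) = plus(7, leaf(L)).
Decompose plus/2: c = c,  L = c.
Delete trivial equation c = c.
Bind L := c; substituting into the remaining equation gives: plus(one, U) = plus(7, leaf(c)).
Decompose plus/2: one = 7,  U = leaf(c).
Clash: constants one and 7 differ; no unifier exists.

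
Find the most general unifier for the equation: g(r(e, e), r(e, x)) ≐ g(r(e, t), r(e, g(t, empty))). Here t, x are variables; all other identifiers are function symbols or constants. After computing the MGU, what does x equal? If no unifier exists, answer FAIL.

g(e, empty)

Decompose g/2: r(e, e) ≐ r(e, t),  r(e, x) ≐ r(e, g(t, empty)).
Decompose r/2: e ≐ e,  e ≐ t.
Delete trivial equation e ≐ e.
Bind t := e; substituting into the remaining equation gives: r(e, x) ≐ r(e, g(e, empty)).
Decompose r/2: e ≐ e,  x ≐ g(e, empty).
Delete trivial equation e ≐ e.
Bind x := g(e, empty).
MGU = { t := e, x := g(e, empty) }, so x := g(e, empty).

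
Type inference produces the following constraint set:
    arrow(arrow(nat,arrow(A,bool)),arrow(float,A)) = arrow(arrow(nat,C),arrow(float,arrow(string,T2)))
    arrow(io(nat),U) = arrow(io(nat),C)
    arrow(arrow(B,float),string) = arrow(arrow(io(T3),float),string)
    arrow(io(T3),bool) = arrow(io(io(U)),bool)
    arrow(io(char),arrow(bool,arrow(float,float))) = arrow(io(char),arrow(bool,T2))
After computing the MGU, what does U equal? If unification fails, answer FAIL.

arrow(arrow(string,arrow(float,float)),bool)

Decompose arrow/2: arrow(nat,arrow(A,bool)) = arrow(nat,C),  arrow(float,A) = arrow(float,arrow(string,T2)).
Decompose arrow/2: nat = nat,  arrow(A,bool) = C.
Delete trivial equation nat = nat.
Bind C := arrow(A,bool); substituting into the one remaining equation that mentions C gives: arrow(io(nat),U) = arrow(io(nat),arrow(A,bool)).
Decompose arrow/2: float = float,  A = arrow(string,T2).
Delete trivial equation float = float.
Bind A := arrow(string,T2); substituting into the one remaining equation that mentions A gives: arrow(io(nat),U) = arrow(io(nat),arrow(arrow(string,T2),bool)). Substituting into the earlier binding gives C := arrow(arrow(string,T2),bool).
Decompose arrow/2: io(nat) = io(nat),  U = arrow(arrow(string,T2),bool).
Delete trivial equation io(nat) = io(nat).
Bind U := arrow(arrow(string,T2),bool); substituting into the one remaining equation that mentions U gives: arrow(io(T3),bool) = arrow(io(io(arrow(arrow(string,T2),bool))),bool).
Decompose arrow/2: arrow(B,float) = arrow(io(T3),float),  string = string.
Decompose arrow/2: B = io(T3),  float = float.
Bind B := io(T3); no other remaining equation mentions B.
Delete trivial equation float = float.
Delete trivial equation string = string.
Decompose arrow/2: io(T3) = io(io(arrow(arrow(string,T2),bool))),  bool = bool.
Decompose io/1: T3 = io(arrow(arrow(string,T2),bool)).
Bind T3 := io(arrow(arrow(string,T2),bool)); no other remaining equation mentions T3. Substituting into the earlier binding gives B := io(io(arrow(arrow(string,T2),bool))).
Delete trivial equation bool = bool.
Decompose arrow/2: io(char) = io(char),  arrow(bool,arrow(float,float)) = arrow(bool,T2).
Delete trivial equation io(char) = io(char).
Decompose arrow/2: bool = bool,  arrow(float,float) = T2.
Delete trivial equation bool = bool.
Bind T2 := arrow(float,float). Substituting into the earlier bindings gives C := arrow(arrow(string,arrow(float,float)),bool), A := arrow(string,arrow(float,float)), U := arrow(arrow(string,arrow(float,float)),bool), B := io(io(arrow(arrow(string,arrow(float,float)),bool))), T3 := io(arrow(arrow(string,arrow(float,float)),bool)).
MGU = { C := arrow(arrow(string,arrow(float,float)),bool), A := arrow(string,arrow(float,float)), U := arrow(arrow(string,arrow(float,float)),bool), B := io(io(arrow(arrow(string,arrow(float,float)),bool))), T3 := io(arrow(arrow(string,arrow(float,float)),bool)), T2 := arrow(float,float) }, so U := arrow(arrow(string,arrow(float,float)),bool).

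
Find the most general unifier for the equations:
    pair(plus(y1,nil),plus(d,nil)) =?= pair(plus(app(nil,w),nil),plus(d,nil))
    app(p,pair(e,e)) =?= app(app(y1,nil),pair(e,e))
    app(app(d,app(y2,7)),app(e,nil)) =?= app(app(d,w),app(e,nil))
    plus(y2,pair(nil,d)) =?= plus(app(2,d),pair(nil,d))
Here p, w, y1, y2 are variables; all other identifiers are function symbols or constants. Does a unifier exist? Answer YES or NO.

YES

Decompose pair/2: plus(y1,nil) =?= plus(app(nil,w),nil),  plus(d,nil) =?= plus(d,nil).
Decompose plus/2: y1 =?= app(nil,w),  nil =?= nil.
Bind y1 := app(nil,w); substituting into the one remaining equation that mentions y1 gives: app(p,pair(e,e)) =?= app(app(app(nil,w),nil),pair(e,e)).
Delete trivial equation nil =?= nil.
Delete trivial equation plus(d,nil) =?= plus(d,nil).
Decompose app/2: p =?= app(app(nil,w),nil),  pair(e,e) =?= pair(e,e).
Bind p := app(app(nil,w),nil); no other remaining equation mentions p.
Delete trivial equation pair(e,e) =?= pair(e,e).
Decompose app/2: app(d,app(y2,7)) =?= app(d,w),  app(e,nil) =?= app(e,nil).
Decompose app/2: d =?= d,  app(y2,7) =?= w.
Delete trivial equation d =?= d.
Bind w := app(y2,7); no other remaining equation mentions w. Substituting into the earlier bindings gives y1 := app(nil,app(y2,7)), p := app(app(nil,app(y2,7)),nil).
Delete trivial equation app(e,nil) =?= app(e,nil).
Decompose plus/2: y2 =?= app(2,d),  pair(nil,d) =?= pair(nil,d).
Bind y2 := app(2,d); no other remaining equation mentions y2. Substituting into the earlier bindings gives y1 := app(nil,app(app(2,d),7)), p := app(app(nil,app(app(2,d),7)),nil), w := app(app(2,d),7).
Delete trivial equation pair(nil,d) =?= pair(nil,d).
No equations remain and no clash or occurs-check failure arose, so a unifier exists.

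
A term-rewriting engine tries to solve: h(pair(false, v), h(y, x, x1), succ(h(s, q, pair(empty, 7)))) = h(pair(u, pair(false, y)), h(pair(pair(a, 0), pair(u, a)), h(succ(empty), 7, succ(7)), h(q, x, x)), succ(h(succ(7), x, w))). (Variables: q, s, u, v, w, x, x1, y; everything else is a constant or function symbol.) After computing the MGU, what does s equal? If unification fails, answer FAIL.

succ(7)

Decompose h/3: pair(false, v) = pair(u, pair(false, y)),  h(y, x, x1) = h(pair(pair(a, 0), pair(u, a)), h(succ(empty), 7, succ(7)), h(q, x, x)),  succ(h(s, q, pair(empty, 7))) = succ(h(succ(7), x, w)).
Decompose pair/2: false = u,  v = pair(false, y).
Bind u := false; substituting into the one remaining equation that mentions u gives: h(y, x, x1) = h(pair(pair(a, 0), pair(false, a)), h(succ(empty), 7, succ(7)), h(q, x, x)).
Bind v := pair(false, y); no other remaining equation mentions v.
Decompose h/3: y = pair(pair(a, 0), pair(false, a)),  x = h(succ(empty), 7, succ(7)),  x1 = h(q, x, x).
Bind y := pair(pair(a, 0), pair(false, a)); no other remaining equation mentions y. Substituting into the earlier binding gives v := pair(false, pair(pair(a, 0), pair(false, a))).
Bind x := h(succ(empty), 7, succ(7)); substituting into the remaining equations gives: x1 = h(q, h(succ(empty), 7, succ(7)), h(succ(empty), 7, succ(7))),  succ(h(s, q, pair(empty, 7))) = succ(h(succ(7), h(succ(empty), 7, succ(7)), w)).
Bind x1 := h(q, h(succ(empty), 7, succ(7)), h(succ(empty), 7, succ(7))); no other remaining equation mentions x1.
Decompose succ/1: h(s, q, pair(empty, 7)) = h(succ(7), h(succ(empty), 7, succ(7)), w).
Decompose h/3: s = succ(7),  q = h(succ(empty), 7, succ(7)),  pair(empty, 7) = w.
Bind s := succ(7); no other remaining equation mentions s.
Bind q := h(succ(empty), 7, succ(7)); no other remaining equation mentions q. Substituting into the earlier binding gives x1 := h(h(succ(empty), 7, succ(7)), h(succ(empty), 7, succ(7)), h(succ(empty), 7, succ(7))).
Bind w := pair(empty, 7).
MGU = { u ↦ false, v ↦ pair(false, pair(pair(a, 0), pair(false, a))), y ↦ pair(pair(a, 0), pair(false, a)), x ↦ h(succ(empty), 7, succ(7)), x1 ↦ h(h(succ(empty), 7, succ(7)), h(succ(empty), 7, succ(7)), h(succ(empty), 7, succ(7))), s ↦ succ(7), q ↦ h(succ(empty), 7, succ(7)), w ↦ pair(empty, 7) }, so s ↦ succ(7).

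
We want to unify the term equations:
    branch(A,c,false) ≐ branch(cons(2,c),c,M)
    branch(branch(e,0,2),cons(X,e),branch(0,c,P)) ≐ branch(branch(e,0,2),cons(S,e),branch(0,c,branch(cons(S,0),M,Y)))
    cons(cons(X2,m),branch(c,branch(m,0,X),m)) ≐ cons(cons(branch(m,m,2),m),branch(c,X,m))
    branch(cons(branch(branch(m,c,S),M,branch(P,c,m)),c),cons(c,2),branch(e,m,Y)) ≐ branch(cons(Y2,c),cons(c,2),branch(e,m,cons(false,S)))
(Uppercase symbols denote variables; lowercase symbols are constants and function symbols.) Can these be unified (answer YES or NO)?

Decompose branch/3: A ≐ cons(2,c),  c ≐ c,  false ≐ M.
Bind A := cons(2,c); no other remaining equation mentions A.
Delete trivial equation c ≐ c.
Bind M := false; substituting into the 2 remaining equations that mention M gives: branch(branch(e,0,2),cons(X,e),branch(0,c,P)) ≐ branch(branch(e,0,2),cons(S,e),branch(0,c,branch(cons(S,0),false,Y))),  branch(cons(branch(branch(m,c,S),false,branch(P,c,m)),c),cons(c,2),branch(e,m,Y)) ≐ branch(cons(Y2,c),cons(c,2),branch(e,m,cons(false,S))).
Decompose branch/3: branch(e,0,2) ≐ branch(e,0,2),  cons(X,e) ≐ cons(S,e),  branch(0,c,P) ≐ branch(0,c,branch(cons(S,0),false,Y)).
Delete trivial equation branch(e,0,2) ≐ branch(e,0,2).
Decompose cons/2: X ≐ S,  e ≐ e.
Bind X := S; substituting into the one remaining equation that mentions X gives: cons(cons(X2,m),branch(c,branch(m,0,S),m)) ≐ cons(cons(branch(m,m,2),m),branch(c,S,m)).
Delete trivial equation e ≐ e.
Decompose branch/3: 0 ≐ 0,  c ≐ c,  P ≐ branch(cons(S,0),false,Y).
Delete trivial equation 0 ≐ 0.
Delete trivial equation c ≐ c.
Bind P := branch(cons(S,0),false,Y); substituting into the one remaining equation that mentions P gives: branch(cons(branch(branch(m,c,S),false,branch(branch(cons(S,0),false,Y),c,m)),c),cons(c,2),branch(e,m,Y)) ≐ branch(cons(Y2,c),cons(c,2),branch(e,m,cons(false,S))).
Decompose cons/2: cons(X2,m) ≐ cons(branch(m,m,2),m),  branch(c,branch(m,0,S),m) ≐ branch(c,S,m).
Decompose cons/2: X2 ≐ branch(m,m,2),  m ≐ m.
Bind X2 := branch(m,m,2); no other remaining equation mentions X2.
Delete trivial equation m ≐ m.
Decompose branch/3: c ≐ c,  branch(m,0,S) ≐ S,  m ≐ m.
Delete trivial equation c ≐ c.
Occurs check fails: S occurs in branch(m,0,S); the equation S ≐ branch(m,0,S) has no finite solution.

NO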